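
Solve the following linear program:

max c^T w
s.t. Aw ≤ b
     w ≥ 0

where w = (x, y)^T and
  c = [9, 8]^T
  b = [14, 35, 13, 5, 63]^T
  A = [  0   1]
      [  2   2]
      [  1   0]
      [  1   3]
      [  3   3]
x = 5, y = 0, z = 45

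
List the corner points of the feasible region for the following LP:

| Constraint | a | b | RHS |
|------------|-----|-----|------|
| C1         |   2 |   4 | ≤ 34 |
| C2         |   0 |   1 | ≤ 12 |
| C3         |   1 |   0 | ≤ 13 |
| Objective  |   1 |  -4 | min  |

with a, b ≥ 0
Each vertex is the intersection of two constraint boundaries that also satisfies all remaining constraints:
  a = 0 and b = 0 → (0, 0)
  a = 13 and b = 0 → (13, 0)
  2a + 4b = 34 and a = 13 → (13, 2)
  2a + 4b = 34 and a = 0 → (0, 8.5)

Vertices: (0, 0), (13, 0), (13, 2), (0, 8.5)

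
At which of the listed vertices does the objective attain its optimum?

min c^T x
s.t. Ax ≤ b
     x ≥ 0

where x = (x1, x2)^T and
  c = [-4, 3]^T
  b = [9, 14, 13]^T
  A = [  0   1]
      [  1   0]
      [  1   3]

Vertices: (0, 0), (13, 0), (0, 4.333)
(13, 0) with z = -52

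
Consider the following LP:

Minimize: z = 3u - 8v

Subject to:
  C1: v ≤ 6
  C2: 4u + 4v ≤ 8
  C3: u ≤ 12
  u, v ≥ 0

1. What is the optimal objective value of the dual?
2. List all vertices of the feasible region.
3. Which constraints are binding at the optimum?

1. -16 (by strong duality, equal to the primal optimum)
2. (0, 0), (2, 0), (0, 2)
3. C2, u ≥ 0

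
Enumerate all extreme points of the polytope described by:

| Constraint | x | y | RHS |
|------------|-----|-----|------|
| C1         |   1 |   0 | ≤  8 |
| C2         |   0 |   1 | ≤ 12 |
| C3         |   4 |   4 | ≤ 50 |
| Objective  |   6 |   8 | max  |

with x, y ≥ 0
Each vertex is the intersection of two constraint boundaries that also satisfies all remaining constraints:
  x = 0 and y = 0 → (0, 0)
  x = 8 and y = 0 → (8, 0)
  x = 8 and 4x + 4y = 50 → (8, 4.5)
  y = 12 and 4x + 4y = 50 → (0.5, 12)
  y = 12 and x = 0 → (0, 12)

Vertices: (0, 0), (8, 0), (8, 4.5), (0.5, 12), (0, 12)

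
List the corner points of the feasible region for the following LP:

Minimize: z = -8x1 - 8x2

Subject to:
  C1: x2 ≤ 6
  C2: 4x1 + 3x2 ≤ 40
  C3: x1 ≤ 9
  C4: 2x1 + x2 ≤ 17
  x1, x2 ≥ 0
Each vertex is the intersection of two constraint boundaries that also satisfies all remaining constraints:
  x1 = 0 and x2 = 0 → (0, 0)
  2x1 + x2 = 17 and x2 = 0 → (8.5, 0)
  x2 = 6 and 4x1 + 3x2 = 40 → (5.5, 6)
  x2 = 6 and x1 = 0 → (0, 6)

Vertices: (0, 0), (8.5, 0), (5.5, 6), (0, 6)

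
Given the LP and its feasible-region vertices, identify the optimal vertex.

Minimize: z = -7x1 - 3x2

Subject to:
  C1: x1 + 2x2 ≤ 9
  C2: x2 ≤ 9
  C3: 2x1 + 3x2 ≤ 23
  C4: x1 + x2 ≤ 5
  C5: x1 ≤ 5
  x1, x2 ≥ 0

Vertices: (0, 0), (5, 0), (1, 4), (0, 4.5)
(5, 0) with z = -35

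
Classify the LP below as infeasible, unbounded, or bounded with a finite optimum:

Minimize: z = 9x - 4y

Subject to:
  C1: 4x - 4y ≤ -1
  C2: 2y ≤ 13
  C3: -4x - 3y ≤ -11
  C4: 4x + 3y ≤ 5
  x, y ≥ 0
C4 requires 4x + 3y ≤ 5, while C3 (-4x - 3y ≤ -11) is equivalent to 4x + 3y ≥ 11. Together they would need 11 ≤ 4x + 3y ≤ 5, which is impossible since 11 > 5. No point satisfies all constraints.

The feasible region is empty; the LP is infeasible.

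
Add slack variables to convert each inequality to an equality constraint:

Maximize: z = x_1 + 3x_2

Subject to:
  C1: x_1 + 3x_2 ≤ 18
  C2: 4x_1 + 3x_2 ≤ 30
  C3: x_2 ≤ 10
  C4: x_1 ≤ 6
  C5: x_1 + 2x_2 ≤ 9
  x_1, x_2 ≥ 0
max z = x_1 + 3x_2

s.t.
  x_1 + 3x_2 + s1 = 18
  4x_1 + 3x_2 + s2 = 30
  x_2 + s3 = 10
  x_1 + s4 = 6
  x_1 + 2x_2 + s5 = 9
  x_1, x_2, s1, s2, s3, s4, s5 ≥ 0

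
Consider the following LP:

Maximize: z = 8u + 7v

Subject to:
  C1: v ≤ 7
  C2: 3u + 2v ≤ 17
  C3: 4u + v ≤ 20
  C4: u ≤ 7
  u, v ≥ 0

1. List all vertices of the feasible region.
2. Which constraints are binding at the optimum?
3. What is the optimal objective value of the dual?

1. (0, 0), (5, 0), (4.6, 1.6), (1, 7), (0, 7)
2. C1, C2
3. 57 (by strong duality, equal to the primal optimum)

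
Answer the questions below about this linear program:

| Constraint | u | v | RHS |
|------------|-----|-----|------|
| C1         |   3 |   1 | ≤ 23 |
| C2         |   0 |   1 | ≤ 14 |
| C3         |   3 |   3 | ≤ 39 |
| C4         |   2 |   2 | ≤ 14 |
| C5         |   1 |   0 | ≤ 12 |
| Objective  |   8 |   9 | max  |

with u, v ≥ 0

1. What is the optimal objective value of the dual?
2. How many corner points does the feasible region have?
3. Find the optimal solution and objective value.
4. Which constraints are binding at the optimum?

1. 63 (by strong duality, equal to the primal optimum)
2. 3
3. u = 0, v = 7, z = 63
4. C4, u ≥ 0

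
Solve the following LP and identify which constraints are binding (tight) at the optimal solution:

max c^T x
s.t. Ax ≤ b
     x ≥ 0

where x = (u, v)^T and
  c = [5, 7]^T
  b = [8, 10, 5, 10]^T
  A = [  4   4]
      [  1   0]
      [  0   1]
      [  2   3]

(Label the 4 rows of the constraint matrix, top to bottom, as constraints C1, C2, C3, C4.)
Optimal: u = 0, v = 2
Binding: C1, u ≥ 0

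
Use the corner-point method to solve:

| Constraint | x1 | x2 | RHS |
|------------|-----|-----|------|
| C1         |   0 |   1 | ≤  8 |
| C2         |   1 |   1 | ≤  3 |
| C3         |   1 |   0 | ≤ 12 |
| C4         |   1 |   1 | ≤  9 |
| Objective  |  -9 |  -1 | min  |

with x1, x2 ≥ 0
Each vertex is the intersection of two constraint boundaries that also satisfies all remaining constraints:
  x1 = 0 and x2 = 0 → (0, 0)
  x1 + x2 = 3 and x2 = 0 → (3, 0)
  x1 + x2 = 3 and x1 = 0 → (0, 3)

Evaluating z = -9x1 - x2 at each vertex:
  (0, 0): z = 0
  (3, 0): z = -27
  (0, 3): z = -3

The minimum is at (3, 0) with z = -27.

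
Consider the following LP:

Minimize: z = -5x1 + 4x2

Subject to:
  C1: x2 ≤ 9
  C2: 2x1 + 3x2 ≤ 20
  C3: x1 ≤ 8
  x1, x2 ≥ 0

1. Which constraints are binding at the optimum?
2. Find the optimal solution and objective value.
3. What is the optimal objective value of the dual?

1. C3, x2 ≥ 0
2. x1 = 8, x2 = 0, z = -40
3. -40 (by strong duality, equal to the primal optimum)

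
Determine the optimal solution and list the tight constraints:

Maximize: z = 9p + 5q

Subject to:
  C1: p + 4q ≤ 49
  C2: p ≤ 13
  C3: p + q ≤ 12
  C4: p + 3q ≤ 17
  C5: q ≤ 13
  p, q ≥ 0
Optimal: p = 12, q = 0
Binding: C3, q ≥ 0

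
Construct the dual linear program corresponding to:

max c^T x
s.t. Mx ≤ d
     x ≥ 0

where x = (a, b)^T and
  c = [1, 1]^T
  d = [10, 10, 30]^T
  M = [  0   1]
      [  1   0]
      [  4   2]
Minimize: z = 10y1 + 10y2 + 30y3

Subject to:
  C1: -y2 - 4y3 ≤ -1
  C2: -y1 - 2y3 ≤ -1
  y1, y2, y3 ≥ 0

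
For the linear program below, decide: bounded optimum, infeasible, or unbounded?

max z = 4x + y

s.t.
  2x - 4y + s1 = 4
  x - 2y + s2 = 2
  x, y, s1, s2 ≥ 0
Feasible point: (0, 0) satisfies every constraint, so the LP is feasible.
Direction d = (0, 1): for each constraint row a, a·d ≤ 0 —
  (2)(0) + (-4)(1) = -4 ≤ 0
  (1)(0) + (-2)(1) = -2 ≤ 0
and d ≥ 0, so (0, 0) + t·d stays feasible for every t ≥ 0. Along this ray z = 4x + y changes by 1 per unit t, so z → +∞.

Unbounded: there is a feasible ray along which z → +∞.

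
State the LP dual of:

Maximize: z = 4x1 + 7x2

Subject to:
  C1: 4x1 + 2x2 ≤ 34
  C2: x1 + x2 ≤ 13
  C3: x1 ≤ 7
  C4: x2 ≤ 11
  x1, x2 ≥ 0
Minimize: z = 34y1 + 13y2 + 7y3 + 11y4

Subject to:
  C1: -4y1 - y2 - y3 ≤ -4
  C2: -2y1 - y2 - y4 ≤ -7
  y1, y2, y3, y4 ≥ 0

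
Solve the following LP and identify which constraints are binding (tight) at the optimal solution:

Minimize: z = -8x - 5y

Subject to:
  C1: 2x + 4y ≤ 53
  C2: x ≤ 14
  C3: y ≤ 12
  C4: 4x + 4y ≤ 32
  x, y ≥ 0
Optimal: x = 8, y = 0
Slack at optimum:
  C1: slack = 37
  C2: slack = 6
  C3: slack = 12
  C4: slack = 0 (binding)
  x ≥ 0: x = 8
  y ≥ 0: y = 0 (binding)
Binding constraints: C4, y ≥ 0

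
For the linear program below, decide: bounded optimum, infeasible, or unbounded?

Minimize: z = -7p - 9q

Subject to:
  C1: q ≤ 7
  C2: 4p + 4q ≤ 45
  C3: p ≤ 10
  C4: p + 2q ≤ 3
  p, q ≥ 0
The point (3, 0) satisfies every constraint, so the LP is feasible; the constraints give p ≤ 10 and q ≤ 7, which with p, q ≥ 0 keep the feasible region inside a bounded box. A feasible, bounded LP attains a finite optimum at a vertex.

Evaluating z = -7p - 9q at each vertex:
  (0, 0): z = 0
  (3, 0): z = -21
  (0, 1.5): z = -13.5

Bounded optimum: z* = -21 at (3, 0).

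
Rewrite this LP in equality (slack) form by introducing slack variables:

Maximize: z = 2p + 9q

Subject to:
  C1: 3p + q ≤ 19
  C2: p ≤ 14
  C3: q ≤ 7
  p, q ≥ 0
max z = 2p + 9q

s.t.
  3p + q + s1 = 19
  p + s2 = 14
  q + s3 = 7
  p, q, s1, s2, s3 ≥ 0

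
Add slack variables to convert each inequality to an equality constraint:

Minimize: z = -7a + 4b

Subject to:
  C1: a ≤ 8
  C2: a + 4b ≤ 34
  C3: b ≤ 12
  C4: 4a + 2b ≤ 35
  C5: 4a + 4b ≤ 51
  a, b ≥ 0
min z = -7a + 4b

s.t.
  a + s1 = 8
  a + 4b + s2 = 34
  b + s3 = 12
  4a + 2b + s4 = 35
  4a + 4b + s5 = 51
  a, b, s1, s2, s3, s4, s5 ≥ 0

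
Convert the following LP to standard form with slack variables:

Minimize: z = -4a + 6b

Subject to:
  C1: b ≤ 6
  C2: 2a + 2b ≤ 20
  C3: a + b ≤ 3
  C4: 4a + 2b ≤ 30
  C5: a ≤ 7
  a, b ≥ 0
min z = -4a + 6b

s.t.
  b + s1 = 6
  2a + 2b + s2 = 20
  a + b + s3 = 3
  4a + 2b + s4 = 30
  a + s5 = 7
  a, b, s1, s2, s3, s4, s5 ≥ 0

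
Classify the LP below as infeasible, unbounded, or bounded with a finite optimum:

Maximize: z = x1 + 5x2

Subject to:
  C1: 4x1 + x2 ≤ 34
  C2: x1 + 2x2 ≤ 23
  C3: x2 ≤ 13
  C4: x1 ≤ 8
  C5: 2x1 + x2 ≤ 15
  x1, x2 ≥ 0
The point (0, 11.5) satisfies every constraint, so the LP is feasible; the constraints give x1 ≤ 8 and x2 ≤ 13, which with x1, x2 ≥ 0 keep the feasible region inside a bounded box. A feasible, bounded LP attains a finite optimum at a vertex.

Evaluating z = x1 + 5x2 at each vertex:
  (0, 0): z = 0
  (7.5, 0): z = 7.5
  (2.333, 10.33): z = 54
  (0, 11.5): z = 57.5

Bounded optimum: z* = 57.5 at (0, 11.5).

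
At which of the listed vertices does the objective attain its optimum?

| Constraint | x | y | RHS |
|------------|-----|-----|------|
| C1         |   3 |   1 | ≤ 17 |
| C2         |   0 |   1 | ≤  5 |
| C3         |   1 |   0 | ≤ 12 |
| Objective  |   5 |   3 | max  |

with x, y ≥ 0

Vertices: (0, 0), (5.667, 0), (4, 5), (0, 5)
(4, 5) with z = 35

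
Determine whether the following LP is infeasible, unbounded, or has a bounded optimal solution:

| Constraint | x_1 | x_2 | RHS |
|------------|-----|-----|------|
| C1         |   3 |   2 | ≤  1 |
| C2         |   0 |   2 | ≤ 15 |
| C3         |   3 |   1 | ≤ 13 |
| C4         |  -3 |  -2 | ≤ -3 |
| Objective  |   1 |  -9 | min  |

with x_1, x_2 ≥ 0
C1 requires 3x_1 + 2x_2 ≤ 1, while C4 (-3x_1 - 2x_2 ≤ -3) is equivalent to 3x_1 + 2x_2 ≥ 3. Together they would need 3 ≤ 3x_1 + 2x_2 ≤ 1, which is impossible since 3 > 1. No point satisfies all constraints.

Infeasible: no point satisfies all constraints simultaneously.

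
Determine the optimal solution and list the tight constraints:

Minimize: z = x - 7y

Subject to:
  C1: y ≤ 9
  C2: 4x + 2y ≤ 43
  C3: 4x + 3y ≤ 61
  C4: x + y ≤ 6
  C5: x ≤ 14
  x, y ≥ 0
Optimal: x = 0, y = 6
Binding: C4, x ≥ 0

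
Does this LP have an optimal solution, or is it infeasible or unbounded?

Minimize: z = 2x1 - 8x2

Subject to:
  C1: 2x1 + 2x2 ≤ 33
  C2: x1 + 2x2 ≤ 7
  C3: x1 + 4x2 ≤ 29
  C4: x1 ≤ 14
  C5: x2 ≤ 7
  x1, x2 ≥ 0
The point (0, 3.5) satisfies every constraint, so the LP is feasible; the constraints give x1 ≤ 14 and x2 ≤ 7, which with x1, x2 ≥ 0 keep the feasible region inside a bounded box. A feasible, bounded LP attains a finite optimum at a vertex.

The LP has an optimal solution: (0, 3.5) with z = -28.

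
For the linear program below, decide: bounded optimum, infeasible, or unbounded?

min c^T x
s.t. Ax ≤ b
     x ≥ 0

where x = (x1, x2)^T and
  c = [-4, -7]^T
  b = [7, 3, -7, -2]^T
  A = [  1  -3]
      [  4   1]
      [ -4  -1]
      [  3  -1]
One constraint requires 4x1 + x2 ≤ 3, while the constraint -4x1 - x2 ≤ -7 is equivalent to 4x1 + x2 ≥ 7. Together they would need 7 ≤ 4x1 + x2 ≤ 3, which is impossible since 7 > 3. No point satisfies all constraints.

Infeasible: no point satisfies all constraints simultaneously.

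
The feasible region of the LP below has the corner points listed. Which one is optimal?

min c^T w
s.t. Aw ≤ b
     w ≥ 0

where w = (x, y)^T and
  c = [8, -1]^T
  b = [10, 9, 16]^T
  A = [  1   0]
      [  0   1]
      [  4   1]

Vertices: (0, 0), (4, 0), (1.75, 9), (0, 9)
Evaluating z = 8x - y at each vertex:
  (0, 0): z = 0
  (4, 0): z = 32
  (1.75, 9): z = 5
  (0, 9): z = -9

The smallest value is z = -9, attained at (0, 9).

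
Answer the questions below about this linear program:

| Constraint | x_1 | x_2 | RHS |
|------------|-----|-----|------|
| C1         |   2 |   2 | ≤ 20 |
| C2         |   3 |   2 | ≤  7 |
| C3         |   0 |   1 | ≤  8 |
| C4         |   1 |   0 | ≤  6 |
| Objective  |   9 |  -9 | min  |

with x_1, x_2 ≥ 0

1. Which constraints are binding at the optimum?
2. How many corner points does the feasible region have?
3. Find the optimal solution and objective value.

1. C2, x_1 ≥ 0
2. 3
3. x_1 = 0, x_2 = 3.5, z = -31.5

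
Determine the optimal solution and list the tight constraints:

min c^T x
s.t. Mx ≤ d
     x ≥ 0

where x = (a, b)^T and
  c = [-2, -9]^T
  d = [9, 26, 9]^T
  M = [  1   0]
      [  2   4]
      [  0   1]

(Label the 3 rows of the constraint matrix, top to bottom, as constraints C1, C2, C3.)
Optimal: a = 0, b = 6.5
Binding: C2, a ≥ 0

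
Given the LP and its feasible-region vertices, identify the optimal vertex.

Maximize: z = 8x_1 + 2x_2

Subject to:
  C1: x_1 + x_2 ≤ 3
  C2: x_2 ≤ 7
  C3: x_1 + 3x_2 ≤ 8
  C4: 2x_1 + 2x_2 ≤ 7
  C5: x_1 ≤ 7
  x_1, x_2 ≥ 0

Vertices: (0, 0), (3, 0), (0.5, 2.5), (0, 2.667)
(3, 0) with z = 24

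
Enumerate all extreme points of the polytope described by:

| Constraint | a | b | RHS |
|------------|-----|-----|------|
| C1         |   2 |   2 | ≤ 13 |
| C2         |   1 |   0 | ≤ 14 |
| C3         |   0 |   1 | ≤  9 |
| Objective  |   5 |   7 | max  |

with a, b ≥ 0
Each vertex is the intersection of two constraint boundaries that also satisfies all remaining constraints:
  a = 0 and b = 0 → (0, 0)
  2a + 2b = 13 and b = 0 → (6.5, 0)
  2a + 2b = 13 and a = 0 → (0, 6.5)

Vertices: (0, 0), (6.5, 0), (0, 6.5)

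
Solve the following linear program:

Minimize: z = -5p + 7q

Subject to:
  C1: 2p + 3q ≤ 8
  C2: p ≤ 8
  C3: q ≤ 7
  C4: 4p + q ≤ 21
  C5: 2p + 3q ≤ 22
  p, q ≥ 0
Each vertex is the intersection of two constraint boundaries that also satisfies all remaining constraints:
  p = 0 and q = 0 → (0, 0)
  2p + 3q = 8 and q = 0 → (4, 0)
  2p + 3q = 8 and p = 0 → (0, 2.667)

Evaluating z = -5p + 7q at each vertex:
  (0, 0): z = 0
  (4, 0): z = -20
  (0, 2.667): z = 18.67

The minimum is at (4, 0) with z = -20.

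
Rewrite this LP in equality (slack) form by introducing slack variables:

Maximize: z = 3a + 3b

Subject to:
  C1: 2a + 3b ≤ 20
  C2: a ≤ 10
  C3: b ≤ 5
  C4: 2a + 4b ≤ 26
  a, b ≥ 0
max z = 3a + 3b

s.t.
  2a + 3b + s1 = 20
  a + s2 = 10
  b + s3 = 5
  2a + 4b + s4 = 26
  a, b, s1, s2, s3, s4 ≥ 0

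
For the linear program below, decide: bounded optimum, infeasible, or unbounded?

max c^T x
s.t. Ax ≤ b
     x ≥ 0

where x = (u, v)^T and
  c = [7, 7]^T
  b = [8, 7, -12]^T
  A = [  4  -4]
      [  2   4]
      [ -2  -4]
One constraint requires 2u + 4v ≤ 7, while the constraint -2u - 4v ≤ -12 is equivalent to 2u + 4v ≥ 12. Together they would need 12 ≤ 2u + 4v ≤ 7, which is impossible since 12 > 7. No point satisfies all constraints.

Infeasible: no point satisfies all constraints simultaneously.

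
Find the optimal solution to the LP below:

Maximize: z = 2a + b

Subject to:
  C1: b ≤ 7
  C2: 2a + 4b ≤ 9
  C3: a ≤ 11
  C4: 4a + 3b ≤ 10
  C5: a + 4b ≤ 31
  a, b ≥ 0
Each vertex is the intersection of two constraint boundaries that also satisfies all remaining constraints:
  a = 0 and b = 0 → (0, 0)
  4a + 3b = 10 and b = 0 → (2.5, 0)
  2a + 4b = 9 and 4a + 3b = 10 → (1.3, 1.6)
  2a + 4b = 9 and a = 0 → (0, 2.25)

Evaluating z = 2a + b at each vertex:
  (0, 0): z = 0
  (2.5, 0): z = 5
  (1.3, 1.6): z = 4.2
  (0, 2.25): z = 2.25

The maximum is at (2.5, 0) with z = 5.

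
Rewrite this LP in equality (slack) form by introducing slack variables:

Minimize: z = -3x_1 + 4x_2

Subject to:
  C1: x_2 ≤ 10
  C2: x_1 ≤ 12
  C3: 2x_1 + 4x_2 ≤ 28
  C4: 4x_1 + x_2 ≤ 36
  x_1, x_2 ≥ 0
min z = -3x_1 + 4x_2

s.t.
  x_2 + s1 = 10
  x_1 + s2 = 12
  2x_1 + 4x_2 + s3 = 28
  4x_1 + x_2 + s4 = 36
  x_1, x_2, s1, s2, s3, s4 ≥ 0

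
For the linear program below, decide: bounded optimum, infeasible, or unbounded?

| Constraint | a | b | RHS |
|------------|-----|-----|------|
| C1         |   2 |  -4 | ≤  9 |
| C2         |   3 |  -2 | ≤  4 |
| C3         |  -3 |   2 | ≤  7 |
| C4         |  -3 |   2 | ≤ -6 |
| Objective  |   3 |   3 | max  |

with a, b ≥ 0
C2 requires 3a - 2b ≤ 4, while C4 (-3a + 2b ≤ -6) is equivalent to 3a - 2b ≥ 6. Together they would need 6 ≤ 3a - 2b ≤ 4, which is impossible since 6 > 4. No point satisfies all constraints.

Infeasible: no point satisfies all constraints simultaneously.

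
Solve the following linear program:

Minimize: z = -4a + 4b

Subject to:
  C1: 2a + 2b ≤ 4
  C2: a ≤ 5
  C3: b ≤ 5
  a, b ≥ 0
Each vertex is the intersection of two constraint boundaries that also satisfies all remaining constraints:
  a = 0 and b = 0 → (0, 0)
  2a + 2b = 4 and b = 0 → (2, 0)
  2a + 2b = 4 and a = 0 → (0, 2)

Evaluating z = -4a + 4b at each vertex:
  (0, 0): z = 0
  (2, 0): z = -8
  (0, 2): z = 8

The minimum is at (2, 0) with z = -8.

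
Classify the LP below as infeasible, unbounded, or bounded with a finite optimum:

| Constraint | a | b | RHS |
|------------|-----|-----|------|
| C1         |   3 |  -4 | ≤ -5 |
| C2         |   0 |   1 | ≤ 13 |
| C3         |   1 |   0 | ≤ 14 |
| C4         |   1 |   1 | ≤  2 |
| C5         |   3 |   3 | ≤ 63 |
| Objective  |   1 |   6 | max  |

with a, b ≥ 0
The point (0, 2) satisfies every constraint, so the LP is feasible; the constraints give a ≤ 14 and b ≤ 13, which with a, b ≥ 0 keep the feasible region inside a bounded box. A feasible, bounded LP attains a finite optimum at a vertex.

Evaluating z = a + 6b at each vertex:
  (0, 1.25): z = 7.5
  (0.4286, 1.571): z = 9.857
  (0, 2): z = 12

Feasible with finite optimum z* = 12 at (0, 2).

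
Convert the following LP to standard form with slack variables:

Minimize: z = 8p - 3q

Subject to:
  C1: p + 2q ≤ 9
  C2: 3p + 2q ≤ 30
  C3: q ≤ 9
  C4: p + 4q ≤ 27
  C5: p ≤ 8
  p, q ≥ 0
min z = 8p - 3q

s.t.
  p + 2q + s1 = 9
  3p + 2q + s2 = 30
  q + s3 = 9
  p + 4q + s4 = 27
  p + s5 = 8
  p, q, s1, s2, s3, s4, s5 ≥ 0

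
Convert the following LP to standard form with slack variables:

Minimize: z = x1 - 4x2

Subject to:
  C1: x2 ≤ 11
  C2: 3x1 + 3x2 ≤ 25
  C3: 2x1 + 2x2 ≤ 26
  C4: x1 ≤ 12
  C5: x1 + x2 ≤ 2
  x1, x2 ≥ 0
min z = x1 - 4x2

s.t.
  x2 + s1 = 11
  3x1 + 3x2 + s2 = 25
  2x1 + 2x2 + s3 = 26
  x1 + s4 = 12
  x1 + x2 + s5 = 2
  x1, x2, s1, s2, s3, s4, s5 ≥ 0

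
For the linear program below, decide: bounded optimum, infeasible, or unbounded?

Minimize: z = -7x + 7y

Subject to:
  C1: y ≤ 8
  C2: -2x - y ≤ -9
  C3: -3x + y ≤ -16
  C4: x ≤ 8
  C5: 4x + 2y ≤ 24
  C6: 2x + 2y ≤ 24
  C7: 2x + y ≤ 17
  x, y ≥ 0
The point (6, 0) satisfies every constraint, so the LP is feasible; the constraints give x ≤ 8 and y ≤ 8, which with x, y ≥ 0 keep the feasible region inside a bounded box. A feasible, bounded LP attains a finite optimum at a vertex.

Feasible with finite optimum z* = -42 at (6, 0).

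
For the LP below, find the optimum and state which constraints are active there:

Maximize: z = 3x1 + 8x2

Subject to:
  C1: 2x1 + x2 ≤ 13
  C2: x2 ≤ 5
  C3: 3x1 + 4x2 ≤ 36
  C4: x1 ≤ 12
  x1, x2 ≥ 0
Optimal: x1 = 4, x2 = 5
Slack at optimum:
  C1: slack = 0 (binding)
  C2: slack = 0 (binding)
  C3: slack = 4
  C4: slack = 8
  x1 ≥ 0: x1 = 4
  x2 ≥ 0: x2 = 5
Binding constraints: C1, C2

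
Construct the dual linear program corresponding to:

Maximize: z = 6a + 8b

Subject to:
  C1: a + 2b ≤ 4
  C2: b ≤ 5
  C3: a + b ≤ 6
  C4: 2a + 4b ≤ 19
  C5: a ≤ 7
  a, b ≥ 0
Minimize: z = 4y1 + 5y2 + 6y3 + 19y4 + 7y5

Subject to:
  C1: -y1 - y3 - 2y4 - y5 ≤ -6
  C2: -2y1 - y2 - y3 - 4y4 ≤ -8
  y1, y2, y3, y4, y5 ≥ 0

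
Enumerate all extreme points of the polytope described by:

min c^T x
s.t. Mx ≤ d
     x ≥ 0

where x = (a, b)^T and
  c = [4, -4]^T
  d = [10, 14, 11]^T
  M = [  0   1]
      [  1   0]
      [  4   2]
Each vertex is the intersection of two constraint boundaries that also satisfies all remaining constraints:
  a = 0 and b = 0 → (0, 0)
  4a + 2b = 11 and b = 0 → (2.75, 0)
  4a + 2b = 11 and a = 0 → (0, 5.5)

Vertices: (0, 0), (2.75, 0), (0, 5.5)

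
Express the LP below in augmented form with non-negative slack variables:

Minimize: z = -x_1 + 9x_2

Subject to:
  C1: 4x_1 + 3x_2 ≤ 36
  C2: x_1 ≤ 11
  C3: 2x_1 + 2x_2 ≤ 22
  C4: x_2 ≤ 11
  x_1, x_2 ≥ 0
min z = -x_1 + 9x_2

s.t.
  4x_1 + 3x_2 + s1 = 36
  x_1 + s2 = 11
  2x_1 + 2x_2 + s3 = 22
  x_2 + s4 = 11
  x_1, x_2, s1, s2, s3, s4 ≥ 0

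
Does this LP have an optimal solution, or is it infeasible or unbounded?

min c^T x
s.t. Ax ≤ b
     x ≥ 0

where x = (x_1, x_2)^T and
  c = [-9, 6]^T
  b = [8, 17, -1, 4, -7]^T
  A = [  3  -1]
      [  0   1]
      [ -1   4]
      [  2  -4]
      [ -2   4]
One constraint requires 2x_1 - 4x_2 ≤ 4, while the constraint -2x_1 + 4x_2 ≤ -7 is equivalent to 2x_1 - 4x_2 ≥ 7. Together they would need 7 ≤ 2x_1 - 4x_2 ≤ 4, which is impossible since 7 > 4. No point satisfies all constraints.

Infeasible: no point satisfies all constraints simultaneously.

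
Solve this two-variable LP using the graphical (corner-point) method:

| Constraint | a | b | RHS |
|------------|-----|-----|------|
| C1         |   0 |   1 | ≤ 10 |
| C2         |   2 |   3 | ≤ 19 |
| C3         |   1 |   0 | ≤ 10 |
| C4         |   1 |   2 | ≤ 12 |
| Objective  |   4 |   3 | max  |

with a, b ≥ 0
a = 9.5, b = 0, z = 38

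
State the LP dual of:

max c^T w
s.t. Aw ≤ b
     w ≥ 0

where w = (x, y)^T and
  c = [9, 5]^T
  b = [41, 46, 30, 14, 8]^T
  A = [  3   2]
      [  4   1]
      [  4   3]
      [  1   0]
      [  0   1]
Minimize: z = 41y1 + 46y2 + 30y3 + 14y4 + 8y5

Subject to:
  C1: -3y1 - 4y2 - 4y3 - y4 ≤ -9
  C2: -2y1 - y2 - 3y3 - y5 ≤ -5
  y1, y2, y3, y4, y5 ≥ 0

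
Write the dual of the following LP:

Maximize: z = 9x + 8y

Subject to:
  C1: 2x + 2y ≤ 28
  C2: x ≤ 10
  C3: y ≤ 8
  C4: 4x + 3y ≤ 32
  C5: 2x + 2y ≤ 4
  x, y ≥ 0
Minimize: z = 28y1 + 10y2 + 8y3 + 32y4 + 4y5

Subject to:
  C1: -2y1 - y2 - 4y4 - 2y5 ≤ -9
  C2: -2y1 - y3 - 3y4 - 2y5 ≤ -8
  y1, y2, y3, y4, y5 ≥ 0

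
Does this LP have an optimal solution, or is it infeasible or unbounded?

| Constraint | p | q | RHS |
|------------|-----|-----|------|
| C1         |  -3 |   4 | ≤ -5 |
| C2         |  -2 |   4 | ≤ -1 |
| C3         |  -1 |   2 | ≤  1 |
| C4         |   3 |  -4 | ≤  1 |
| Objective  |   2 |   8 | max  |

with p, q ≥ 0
C4 requires 3p - 4q ≤ 1, while C1 (-3p + 4q ≤ -5) is equivalent to 3p - 4q ≥ 5. Together they would need 5 ≤ 3p - 4q ≤ 1, which is impossible since 5 > 1. No point satisfies all constraints.

Infeasible: no point satisfies all constraints simultaneously.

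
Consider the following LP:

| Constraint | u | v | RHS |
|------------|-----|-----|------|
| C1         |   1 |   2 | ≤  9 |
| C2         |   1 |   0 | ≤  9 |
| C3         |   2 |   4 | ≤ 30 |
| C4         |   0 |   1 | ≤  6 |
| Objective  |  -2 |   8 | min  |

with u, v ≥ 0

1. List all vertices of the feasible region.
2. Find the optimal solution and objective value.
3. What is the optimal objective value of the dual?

1. (0, 0), (9, 0), (0, 4.5)
2. u = 9, v = 0, z = -18
3. -18 (by strong duality, equal to the primal optimum)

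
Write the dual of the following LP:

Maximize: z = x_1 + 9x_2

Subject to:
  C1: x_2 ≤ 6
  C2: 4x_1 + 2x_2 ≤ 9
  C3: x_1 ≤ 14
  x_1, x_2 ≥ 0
Minimize: z = 6y1 + 9y2 + 14y3

Subject to:
  C1: -4y2 - y3 ≤ -1
  C2: -y1 - 2y2 ≤ -9
  y1, y2, y3 ≥ 0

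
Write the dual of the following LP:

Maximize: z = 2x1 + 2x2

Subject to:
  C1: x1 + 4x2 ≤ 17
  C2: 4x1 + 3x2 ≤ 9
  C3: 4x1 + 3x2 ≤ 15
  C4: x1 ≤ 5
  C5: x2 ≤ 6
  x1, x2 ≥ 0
Minimize: z = 17y1 + 9y2 + 15y3 + 5y4 + 6y5

Subject to:
  C1: -y1 - 4y2 - 4y3 - y4 ≤ -2
  C2: -4y1 - 3y2 - 3y3 - y5 ≤ -2
  y1, y2, y3, y4, y5 ≥ 0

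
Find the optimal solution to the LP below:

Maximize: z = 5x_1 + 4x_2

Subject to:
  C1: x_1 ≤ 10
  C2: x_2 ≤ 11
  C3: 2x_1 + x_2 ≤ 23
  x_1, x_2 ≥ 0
Each vertex is the intersection of two constraint boundaries that also satisfies all remaining constraints:
  x_1 = 0 and x_2 = 0 → (0, 0)
  x_1 = 10 and x_2 = 0 → (10, 0)
  x_1 = 10 and 2x_1 + x_2 = 23 → (10, 3)
  x_2 = 11 and 2x_1 + x_2 = 23 → (6, 11)
  x_2 = 11 and x_1 = 0 → (0, 11)

Evaluating z = 5x_1 + 4x_2 at each vertex:
  (0, 0): z = 0
  (10, 0): z = 50
  (10, 3): z = 62
  (6, 11): z = 74
  (0, 11): z = 44

The maximum is at (6, 11) with z = 74.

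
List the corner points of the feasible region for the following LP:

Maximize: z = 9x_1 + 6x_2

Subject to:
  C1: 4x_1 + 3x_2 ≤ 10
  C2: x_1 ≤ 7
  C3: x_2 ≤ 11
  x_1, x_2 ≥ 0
Each vertex is the intersection of two constraint boundaries that also satisfies all remaining constraints:
  x_1 = 0 and x_2 = 0 → (0, 0)
  4x_1 + 3x_2 = 10 and x_2 = 0 → (2.5, 0)
  4x_1 + 3x_2 = 10 and x_1 = 0 → (0, 3.333)

Vertices: (0, 0), (2.5, 0), (0, 3.333)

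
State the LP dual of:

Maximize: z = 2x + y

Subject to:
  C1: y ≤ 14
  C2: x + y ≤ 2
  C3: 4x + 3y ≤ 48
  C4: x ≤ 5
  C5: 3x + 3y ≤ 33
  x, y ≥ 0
Minimize: z = 14y1 + 2y2 + 48y3 + 5y4 + 33y5

Subject to:
  C1: -y2 - 4y3 - y4 - 3y5 ≤ -2
  C2: -y1 - y2 - 3y3 - 3y5 ≤ -1
  y1, y2, y3, y4, y5 ≥ 0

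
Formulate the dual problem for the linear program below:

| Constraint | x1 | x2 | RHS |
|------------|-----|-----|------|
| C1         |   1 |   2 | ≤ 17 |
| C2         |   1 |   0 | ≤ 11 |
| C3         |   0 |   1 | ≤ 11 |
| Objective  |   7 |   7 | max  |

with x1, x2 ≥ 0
Minimize: z = 17y1 + 11y2 + 11y3

Subject to:
  C1: -y1 - y2 ≤ -7
  C2: -2y1 - y3 ≤ -7
  y1, y2, y3 ≥ 0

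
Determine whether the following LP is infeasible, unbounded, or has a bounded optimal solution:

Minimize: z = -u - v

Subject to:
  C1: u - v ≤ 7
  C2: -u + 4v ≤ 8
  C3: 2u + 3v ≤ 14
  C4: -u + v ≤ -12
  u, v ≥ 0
C1 requires u - v ≤ 7, while C4 (-u + v ≤ -12) is equivalent to u - v ≥ 12. Together they would need 12 ≤ u - v ≤ 7, which is impossible since 12 > 7. No point satisfies all constraints.

Infeasible: no point satisfies all constraints simultaneously.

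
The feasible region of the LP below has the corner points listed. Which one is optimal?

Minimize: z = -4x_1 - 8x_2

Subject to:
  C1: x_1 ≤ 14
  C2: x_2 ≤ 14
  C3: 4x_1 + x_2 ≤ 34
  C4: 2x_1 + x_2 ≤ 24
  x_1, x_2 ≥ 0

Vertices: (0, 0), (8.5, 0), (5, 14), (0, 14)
Evaluating z = -4x_1 - 8x_2 at each vertex:
  (0, 0): z = 0
  (8.5, 0): z = -34
  (5, 14): z = -132
  (0, 14): z = -112

The smallest value is z = -132, attained at (5, 14).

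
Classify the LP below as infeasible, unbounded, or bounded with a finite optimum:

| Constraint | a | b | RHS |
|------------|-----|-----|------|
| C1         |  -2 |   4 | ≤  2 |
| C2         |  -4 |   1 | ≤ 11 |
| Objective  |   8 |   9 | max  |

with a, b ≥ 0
Feasible point: (0, 0) satisfies every constraint, so the LP is feasible.
Direction d = (1, 0): for each constraint row a, a·d ≤ 0 —
  (-2)(1) + (4)(0) = -2 ≤ 0
  (-4)(1) + (1)(0) = -4 ≤ 0
and d ≥ 0, so (0, 0) + t·d stays feasible for every t ≥ 0. Along this ray z = 8a + 9b changes by 8 per unit t, so z → +∞.

The LP is unbounded; z can be made arbitrarily large.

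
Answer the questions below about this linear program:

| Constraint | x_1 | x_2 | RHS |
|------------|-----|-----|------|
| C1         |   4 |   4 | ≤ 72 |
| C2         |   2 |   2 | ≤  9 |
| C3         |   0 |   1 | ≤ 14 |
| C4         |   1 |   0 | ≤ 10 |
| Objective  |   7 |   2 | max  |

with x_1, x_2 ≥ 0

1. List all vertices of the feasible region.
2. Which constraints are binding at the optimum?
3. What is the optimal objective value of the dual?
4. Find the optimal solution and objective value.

1. (0, 0), (4.5, 0), (0, 4.5)
2. C2, x_2 ≥ 0
3. 31.5 (by strong duality, equal to the primal optimum)
4. x_1 = 4.5, x_2 = 0, z = 31.5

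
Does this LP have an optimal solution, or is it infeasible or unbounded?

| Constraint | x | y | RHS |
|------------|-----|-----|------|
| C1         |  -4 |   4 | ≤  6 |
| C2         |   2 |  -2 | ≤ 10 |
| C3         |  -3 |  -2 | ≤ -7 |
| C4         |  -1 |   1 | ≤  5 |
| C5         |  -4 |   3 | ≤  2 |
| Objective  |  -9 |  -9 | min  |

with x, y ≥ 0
Feasible point: (1, 2) satisfies every constraint, so the LP is feasible.
Direction d = (1, 1): for each constraint row a, a·d ≤ 0 —
  (-4)(1) + (4)(1) = 0 ≤ 0
  (2)(1) + (-2)(1) = 0 ≤ 0
  (-3)(1) + (-2)(1) = -5 ≤ 0
  (-1)(1) + (1)(1) = 0 ≤ 0
  (-4)(1) + (3)(1) = -1 ≤ 0
and d ≥ 0, so (1, 2) + t·d stays feasible for every t ≥ 0. Along this ray z = -9x - 9y changes by -18 per unit t, so z → −∞.

The LP is unbounded; z can be made arbitrarily small.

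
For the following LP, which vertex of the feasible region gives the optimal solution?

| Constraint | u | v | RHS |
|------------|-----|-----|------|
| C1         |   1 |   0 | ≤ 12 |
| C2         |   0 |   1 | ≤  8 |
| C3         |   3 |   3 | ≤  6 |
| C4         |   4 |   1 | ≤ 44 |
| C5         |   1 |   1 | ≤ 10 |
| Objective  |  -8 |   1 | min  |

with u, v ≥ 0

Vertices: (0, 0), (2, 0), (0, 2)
Evaluating z = -8u + v at each vertex:
  (0, 0): z = 0
  (2, 0): z = -16
  (0, 2): z = 2

The smallest value is z = -16, attained at (2, 0).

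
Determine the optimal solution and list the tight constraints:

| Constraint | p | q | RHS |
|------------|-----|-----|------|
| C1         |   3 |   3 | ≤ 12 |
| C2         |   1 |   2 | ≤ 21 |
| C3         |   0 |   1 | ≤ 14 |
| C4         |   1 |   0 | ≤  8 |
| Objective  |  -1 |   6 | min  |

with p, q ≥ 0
Optimal: p = 4, q = 0
Slack at optimum:
  C1: slack = 0 (binding)
  C2: slack = 17
  C3: slack = 14
  C4: slack = 4
  p ≥ 0: p = 4
  q ≥ 0: q = 0 (binding)
Binding constraints: C1, q ≥ 0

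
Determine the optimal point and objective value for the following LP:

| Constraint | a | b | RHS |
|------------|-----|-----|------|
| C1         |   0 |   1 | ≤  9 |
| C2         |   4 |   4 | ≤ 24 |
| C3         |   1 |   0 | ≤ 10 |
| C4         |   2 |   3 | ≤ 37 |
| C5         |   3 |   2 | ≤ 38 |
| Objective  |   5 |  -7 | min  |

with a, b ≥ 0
Each vertex is the intersection of two constraint boundaries that also satisfies all remaining constraints:
  a = 0 and b = 0 → (0, 0)
  4a + 4b = 24 and b = 0 → (6, 0)
  4a + 4b = 24 and a = 0 → (0, 6)

Evaluating z = 5a - 7b at each vertex:
  (0, 0): z = 0
  (6, 0): z = 30
  (0, 6): z = -42

The minimum is at (0, 6) with z = -42.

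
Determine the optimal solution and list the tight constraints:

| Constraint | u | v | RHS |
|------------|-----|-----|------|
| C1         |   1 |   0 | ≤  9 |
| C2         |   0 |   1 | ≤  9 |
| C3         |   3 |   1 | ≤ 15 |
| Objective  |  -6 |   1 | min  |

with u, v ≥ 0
Optimal: u = 5, v = 0
Slack at optimum:
  C1: slack = 4
  C2: slack = 9
  C3: slack = 0 (binding)
  u ≥ 0: u = 5
  v ≥ 0: v = 0 (binding)
Binding constraints: C3, v ≥ 0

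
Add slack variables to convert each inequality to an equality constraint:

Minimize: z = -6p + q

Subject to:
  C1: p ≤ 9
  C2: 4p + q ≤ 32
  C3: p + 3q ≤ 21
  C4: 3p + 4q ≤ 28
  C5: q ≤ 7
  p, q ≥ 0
min z = -6p + q

s.t.
  p + s1 = 9
  4p + q + s2 = 32
  p + 3q + s3 = 21
  3p + 4q + s4 = 28
  q + s5 = 7
  p, q, s1, s2, s3, s4, s5 ≥ 0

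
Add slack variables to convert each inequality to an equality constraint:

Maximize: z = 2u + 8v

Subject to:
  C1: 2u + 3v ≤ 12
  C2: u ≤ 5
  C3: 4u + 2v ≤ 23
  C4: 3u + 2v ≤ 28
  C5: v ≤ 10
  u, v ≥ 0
max z = 2u + 8v

s.t.
  2u + 3v + s1 = 12
  u + s2 = 5
  4u + 2v + s3 = 23
  3u + 2v + s4 = 28
  v + s5 = 10
  u, v, s1, s2, s3, s4, s5 ≥ 0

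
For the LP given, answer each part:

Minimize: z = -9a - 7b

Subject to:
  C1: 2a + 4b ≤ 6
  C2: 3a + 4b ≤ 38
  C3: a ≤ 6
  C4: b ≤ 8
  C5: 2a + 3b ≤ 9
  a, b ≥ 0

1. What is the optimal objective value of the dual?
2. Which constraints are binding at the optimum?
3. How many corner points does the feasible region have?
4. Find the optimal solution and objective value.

1. -27 (by strong duality, equal to the primal optimum)
2. C1, b ≥ 0
3. 3
4. a = 3, b = 0, z = -27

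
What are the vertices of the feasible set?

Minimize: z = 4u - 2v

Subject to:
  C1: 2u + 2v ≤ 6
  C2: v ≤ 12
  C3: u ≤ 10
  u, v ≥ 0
Each vertex is the intersection of two constraint boundaries that also satisfies all remaining constraints:
  u = 0 and v = 0 → (0, 0)
  2u + 2v = 6 and v = 0 → (3, 0)
  2u + 2v = 6 and u = 0 → (0, 3)

Vertices: (0, 0), (3, 0), (0, 3)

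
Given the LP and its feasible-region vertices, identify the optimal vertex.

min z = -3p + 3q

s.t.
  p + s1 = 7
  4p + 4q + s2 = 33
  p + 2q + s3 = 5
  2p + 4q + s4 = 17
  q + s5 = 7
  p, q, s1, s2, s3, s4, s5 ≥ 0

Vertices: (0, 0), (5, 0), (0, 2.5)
(5, 0) with z = -15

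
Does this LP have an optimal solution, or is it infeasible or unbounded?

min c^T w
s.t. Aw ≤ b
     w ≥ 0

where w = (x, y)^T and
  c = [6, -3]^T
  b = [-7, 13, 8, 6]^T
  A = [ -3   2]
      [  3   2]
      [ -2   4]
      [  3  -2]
One constraint requires 3x - 2y ≤ 6, while the constraint -3x + 2y ≤ -7 is equivalent to 3x - 2y ≥ 7. Together they would need 7 ≤ 3x - 2y ≤ 6, which is impossible since 7 > 6. No point satisfies all constraints.

Infeasible: no point satisfies all constraints simultaneously.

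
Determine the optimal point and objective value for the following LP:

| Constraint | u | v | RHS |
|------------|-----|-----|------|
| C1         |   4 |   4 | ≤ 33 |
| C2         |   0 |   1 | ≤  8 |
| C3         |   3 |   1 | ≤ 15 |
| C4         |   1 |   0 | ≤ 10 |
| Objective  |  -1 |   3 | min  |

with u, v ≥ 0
u = 5, v = 0, z = -5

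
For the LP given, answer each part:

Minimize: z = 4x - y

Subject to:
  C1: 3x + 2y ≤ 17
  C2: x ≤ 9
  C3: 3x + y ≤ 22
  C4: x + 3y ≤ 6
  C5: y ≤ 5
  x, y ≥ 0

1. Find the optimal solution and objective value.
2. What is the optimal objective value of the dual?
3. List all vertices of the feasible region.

1. x = 0, y = 2, z = -2
2. -2 (by strong duality, equal to the primal optimum)
3. (0, 0), (5.667, 0), (5.571, 0.1429), (0, 2)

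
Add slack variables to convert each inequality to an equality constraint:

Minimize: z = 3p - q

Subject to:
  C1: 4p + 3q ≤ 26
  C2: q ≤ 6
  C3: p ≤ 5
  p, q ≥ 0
min z = 3p - q

s.t.
  4p + 3q + s1 = 26
  q + s2 = 6
  p + s3 = 5
  p, q, s1, s2, s3 ≥ 0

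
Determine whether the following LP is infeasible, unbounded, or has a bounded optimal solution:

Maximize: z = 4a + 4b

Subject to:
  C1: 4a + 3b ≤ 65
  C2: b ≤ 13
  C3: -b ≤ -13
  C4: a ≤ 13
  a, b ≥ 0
The point (6.5, 13) satisfies every constraint, so the LP is feasible; the constraints give a ≤ 13 and b ≤ 13, which with a, b ≥ 0 keep the feasible region inside a bounded box. A feasible, bounded LP attains a finite optimum at a vertex.

Evaluating z = 4a + 4b at each vertex:
  (6.5, 13): z = 78
  (0, 13): z = 52

Feasible with finite optimum z* = 78 at (6.5, 13).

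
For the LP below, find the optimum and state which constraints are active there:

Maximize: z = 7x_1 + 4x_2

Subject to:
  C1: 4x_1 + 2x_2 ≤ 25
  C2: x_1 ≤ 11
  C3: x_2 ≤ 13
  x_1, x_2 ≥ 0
Optimal: x_1 = 0, x_2 = 12.5
Slack at optimum:
  C1: slack = 0 (binding)
  C2: slack = 11
  C3: slack = 0.5
  x_1 ≥ 0: x_1 = 0 (binding)
  x_2 ≥ 0: x_2 = 12.5
Binding constraints: C1, x_1 ≥ 0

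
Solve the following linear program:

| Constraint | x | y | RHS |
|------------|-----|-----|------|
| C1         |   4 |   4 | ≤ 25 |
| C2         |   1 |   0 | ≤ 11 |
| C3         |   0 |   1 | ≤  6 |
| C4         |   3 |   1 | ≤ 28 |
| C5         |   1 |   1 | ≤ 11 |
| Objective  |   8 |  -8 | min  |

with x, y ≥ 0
x = 0, y = 6, z = -48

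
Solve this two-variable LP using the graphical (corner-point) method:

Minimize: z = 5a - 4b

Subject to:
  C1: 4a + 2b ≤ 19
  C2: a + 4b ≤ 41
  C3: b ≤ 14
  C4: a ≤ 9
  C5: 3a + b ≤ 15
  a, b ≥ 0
Each vertex is the intersection of two constraint boundaries that also satisfies all remaining constraints:
  a = 0 and b = 0 → (0, 0)
  4a + 2b = 19 and b = 0 → (4.75, 0)
  4a + 2b = 19 and a = 0 → (0, 9.5)

Evaluating z = 5a - 4b at each vertex:
  (0, 0): z = 0
  (4.75, 0): z = 23.75
  (0, 9.5): z = -38

The minimum is at (0, 9.5) with z = -38.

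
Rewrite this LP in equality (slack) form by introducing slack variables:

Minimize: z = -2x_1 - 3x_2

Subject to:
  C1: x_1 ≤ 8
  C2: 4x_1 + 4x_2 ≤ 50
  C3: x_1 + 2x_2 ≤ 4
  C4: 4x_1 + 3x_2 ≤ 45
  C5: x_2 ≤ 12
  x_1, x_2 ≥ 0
min z = -2x_1 - 3x_2

s.t.
  x_1 + s1 = 8
  4x_1 + 4x_2 + s2 = 50
  x_1 + 2x_2 + s3 = 4
  4x_1 + 3x_2 + s4 = 45
  x_2 + s5 = 12
  x_1, x_2, s1, s2, s3, s4, s5 ≥ 0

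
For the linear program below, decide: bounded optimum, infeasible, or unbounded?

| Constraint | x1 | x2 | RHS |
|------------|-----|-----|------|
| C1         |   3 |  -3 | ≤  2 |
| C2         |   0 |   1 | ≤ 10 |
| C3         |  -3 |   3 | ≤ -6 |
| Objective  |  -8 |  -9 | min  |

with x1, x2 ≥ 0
C1 requires 3x1 - 3x2 ≤ 2, while C3 (-3x1 + 3x2 ≤ -6) is equivalent to 3x1 - 3x2 ≥ 6. Together they would need 6 ≤ 3x1 - 3x2 ≤ 2, which is impossible since 6 > 2. No point satisfies all constraints.

Infeasible: no point satisfies all constraints simultaneously.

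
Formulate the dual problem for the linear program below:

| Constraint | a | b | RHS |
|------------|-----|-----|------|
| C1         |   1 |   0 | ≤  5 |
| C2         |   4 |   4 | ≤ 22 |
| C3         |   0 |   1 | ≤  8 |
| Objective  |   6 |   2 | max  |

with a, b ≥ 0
Minimize: z = 5y1 + 22y2 + 8y3

Subject to:
  C1: -y1 - 4y2 ≤ -6
  C2: -4y2 - y3 ≤ -2
  y1, y2, y3 ≥ 0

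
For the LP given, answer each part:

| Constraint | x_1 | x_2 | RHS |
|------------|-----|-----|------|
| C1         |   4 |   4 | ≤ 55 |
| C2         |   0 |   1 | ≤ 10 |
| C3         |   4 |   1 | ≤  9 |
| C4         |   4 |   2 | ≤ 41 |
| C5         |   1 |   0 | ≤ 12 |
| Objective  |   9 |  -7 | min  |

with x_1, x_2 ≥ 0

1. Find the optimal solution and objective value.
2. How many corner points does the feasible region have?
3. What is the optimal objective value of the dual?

1. x_1 = 0, x_2 = 9, z = -63
2. 3
3. -63 (by strong duality, equal to the primal optimum)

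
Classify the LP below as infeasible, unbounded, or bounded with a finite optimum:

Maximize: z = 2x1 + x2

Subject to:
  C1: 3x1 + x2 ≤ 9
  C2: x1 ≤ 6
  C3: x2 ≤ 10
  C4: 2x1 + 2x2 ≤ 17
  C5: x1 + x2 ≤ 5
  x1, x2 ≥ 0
The point (2, 3) satisfies every constraint, so the LP is feasible; the constraints give x1 ≤ 6 and x2 ≤ 10, which with x1, x2 ≥ 0 keep the feasible region inside a bounded box. A feasible, bounded LP attains a finite optimum at a vertex.

Feasible with finite optimum z* = 7 at (2, 3).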